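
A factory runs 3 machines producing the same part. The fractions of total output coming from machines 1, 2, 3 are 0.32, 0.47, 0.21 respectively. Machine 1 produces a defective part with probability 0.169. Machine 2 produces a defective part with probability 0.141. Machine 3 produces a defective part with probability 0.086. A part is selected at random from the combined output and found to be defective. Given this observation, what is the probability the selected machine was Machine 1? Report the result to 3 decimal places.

Tabulate prior·likelihood by source: [1] prior 0.32, lik 0.169, product 0.05408; [2] prior 0.47, lik 0.141, product 0.06627; [3] prior 0.21, lik 0.086, product 0.01806.
Normalizing constant = 0.13841; the posterior for Machine 1 is its product over the sum, 0.05408/0.13841 = 0.391.

Posterior probability ≈ 0.391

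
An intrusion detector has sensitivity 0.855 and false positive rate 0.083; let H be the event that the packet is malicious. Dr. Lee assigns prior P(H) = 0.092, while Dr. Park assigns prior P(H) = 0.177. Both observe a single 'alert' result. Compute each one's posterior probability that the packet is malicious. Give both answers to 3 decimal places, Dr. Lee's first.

Dr. Lee: 0.511; Dr. Park: 0.689

The likelihood ratio for an 'alert' result is 0.855/0.083 = 10.301.
Dr. Lee: prior odds 0.092/0.908 = 0.10132; posterior odds 1.0437; posterior probability 0.511.
Dr. Park: prior odds 0.177/0.823 = 0.21507; posterior odds 2.2154; posterior probability 0.689.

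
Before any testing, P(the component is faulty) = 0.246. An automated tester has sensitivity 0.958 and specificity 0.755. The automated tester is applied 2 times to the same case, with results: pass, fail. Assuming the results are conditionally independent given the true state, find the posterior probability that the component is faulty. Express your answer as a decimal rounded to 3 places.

Posterior P(H) ≈ 0.066

Let H be the event that the component is faulty; start with P(H) = 0.246. P('fail'|H) = 0.958, P('fail'|¬H) = 0.245.
Update on result 1 ('pass'): P(H) ← 0.042·0.2460 / (0.042·0.2460 + 0.755·0.7540) = 0.010332/0.57960 = 0.0178.
Update on result 2 ('fail'): P(H) ← 0.958·0.0178 / (0.958·0.0178 + 0.245·0.9822) = 0.017077/0.25771 = 0.0663.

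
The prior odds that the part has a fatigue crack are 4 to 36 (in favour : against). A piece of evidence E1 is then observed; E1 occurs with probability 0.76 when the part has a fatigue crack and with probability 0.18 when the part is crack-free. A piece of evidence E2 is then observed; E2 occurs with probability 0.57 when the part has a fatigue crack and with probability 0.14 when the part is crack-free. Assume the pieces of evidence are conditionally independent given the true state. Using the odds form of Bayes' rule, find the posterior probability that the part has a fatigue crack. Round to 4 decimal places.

Posterior probability ≈ 0.6564

Prior odds = 4/36 = 0.11111.
Likelihood ratio for E1 = 0.76/0.18 = 4.2222.
Likelihood ratio for E2 = 0.57/0.14 = 4.0714.
Posterior odds = prior odds × LR₁ × LR₂ = 1.9101.
Posterior probability = odds/(1+odds) = 1.9101/2.9101 = 0.6564.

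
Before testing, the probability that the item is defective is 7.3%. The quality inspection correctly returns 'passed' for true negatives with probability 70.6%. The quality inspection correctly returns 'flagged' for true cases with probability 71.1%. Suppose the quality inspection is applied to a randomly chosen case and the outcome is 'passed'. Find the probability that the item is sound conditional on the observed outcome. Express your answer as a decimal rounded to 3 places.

P(¬H | E) ≈ 0.969

Let H be the event that the item is defective. P(H) = 0.073, so P(¬H) = 0.927. With E the 'passed' result, P(E|H) = 0.289 and P(E|¬H) = 0.706.
P(E) = 0.289·0.073 + 0.706·0.927 = 0.021097 + 0.65446 = 0.67556.
By Bayes' theorem, P(H|E) = 0.021097 / 0.67556 = 0.031. Hence P(¬H|E) = 1 − 0.031 = 0.969.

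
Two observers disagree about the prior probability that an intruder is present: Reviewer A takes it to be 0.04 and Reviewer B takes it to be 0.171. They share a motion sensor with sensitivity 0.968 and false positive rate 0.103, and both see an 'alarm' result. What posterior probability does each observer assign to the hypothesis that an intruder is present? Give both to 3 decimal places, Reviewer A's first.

Reviewer A: 0.281; Reviewer B: 0.660

P('+'|H) = 0.968, P('+'|¬H) = 0.103.
Reviewer A: numerator 0.968·0.04 = 0.038720; evidence = 0.038720+0.103·0.96 = 0.13760; posterior = 0.281.
Reviewer B: numerator 0.968·0.171 = 0.16553; evidence = 0.16553+0.103·0.829 = 0.25091; posterior = 0.660.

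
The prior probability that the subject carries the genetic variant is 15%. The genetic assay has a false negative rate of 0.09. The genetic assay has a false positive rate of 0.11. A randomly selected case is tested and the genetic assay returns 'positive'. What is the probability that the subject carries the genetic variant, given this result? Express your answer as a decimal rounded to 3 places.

Write H for 'the subject carries the genetic variant'. Prior odds H:¬H = 0.15/0.85 = 0.17647. For the 'positive' outcome, the likelihood ratio is 0.91/0.11 = 8.2727.
Posterior odds = 0.17647 × 8.2727 = 1.4599, so P(H|E) = 1.4599/(1+1.4599) = 0.593.

P(H | E) ≈ 0.593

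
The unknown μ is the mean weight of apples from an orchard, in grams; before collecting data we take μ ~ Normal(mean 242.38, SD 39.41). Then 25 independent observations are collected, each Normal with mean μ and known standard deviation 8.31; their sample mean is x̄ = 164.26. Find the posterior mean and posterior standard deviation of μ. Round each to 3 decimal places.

Prior precision 1/τ₀² = 1/39.41² = 0.00064385; data precision n/σ² = 25/8.31² = 0.362024.
Posterior precision = 0.00064385 + 0.362024 = 0.362668, giving posterior SD = 1/√0.362668 = 1.661.
Posterior mean = (0.00064385·242.38 + 0.362024·164.26) / 0.362668 = 164.399.

Posterior mean ≈ 164.399; posterior SD ≈ 1.661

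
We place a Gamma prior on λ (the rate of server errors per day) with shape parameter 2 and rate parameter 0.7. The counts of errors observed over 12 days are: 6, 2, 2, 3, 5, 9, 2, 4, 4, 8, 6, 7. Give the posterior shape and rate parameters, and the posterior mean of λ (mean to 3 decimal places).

The Poisson likelihood adds the total count to the shape and the number of exposure periods to the rate. Here ∑xᵢ = 58 and n = 12, so shape 2→60 and rate 0.7→12.7.
Posterior mean = shape/rate = 60/12.7 = 4.724.

Posterior: Gamma(shape=60, rate=12.7); mean ≈ 4.724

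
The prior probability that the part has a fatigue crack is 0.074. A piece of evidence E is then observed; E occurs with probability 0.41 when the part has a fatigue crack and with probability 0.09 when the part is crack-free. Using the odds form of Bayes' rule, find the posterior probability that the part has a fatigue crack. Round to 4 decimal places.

Posterior probability ≈ 0.2669

Prior odds = 0.074/(1−0.074) = 0.079914. In log-odds, ln(0.079914) = -2.5268.
Add log likelihood ratio: ln(4.5556) = 1.5163.
Posterior log-odds = -1.0105, so posterior odds = exp(-1.0105) = 0.36405. Converting, P(H|E) = 0.36405/1.3641 = 0.2669.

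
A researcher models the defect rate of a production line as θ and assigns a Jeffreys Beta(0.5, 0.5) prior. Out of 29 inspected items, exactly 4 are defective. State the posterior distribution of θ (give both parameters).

The binomial likelihood is conjugate to the Beta prior: with 4 successes and 25 failures, the posterior is Beta(0.5+4, 0.5+25) = Beta(4.5, 25.5).

Posterior: Beta(4.5, 25.5)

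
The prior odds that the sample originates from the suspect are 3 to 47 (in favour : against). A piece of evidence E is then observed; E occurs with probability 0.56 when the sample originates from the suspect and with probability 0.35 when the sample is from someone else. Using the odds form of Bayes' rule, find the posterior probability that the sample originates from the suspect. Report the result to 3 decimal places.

Posterior probability ≈ 0.093

Prior odds = 3/47 = 0.063830. In log-odds, ln(0.063830) = -2.7515.
Add log likelihood ratio: ln(1.6000) = 0.47000.
Posterior log-odds = -2.2815, so posterior odds = exp(-2.2815) = 0.10213. Converting, P(H|E) = 0.10213/1.1021 = 0.093.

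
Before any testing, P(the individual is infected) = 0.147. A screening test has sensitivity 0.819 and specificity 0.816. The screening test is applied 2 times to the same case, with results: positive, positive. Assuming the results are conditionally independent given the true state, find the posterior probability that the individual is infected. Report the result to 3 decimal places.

Posterior P(H) ≈ 0.773

Let H be the event that the individual is infected; start with P(H) = 0.147. P('positive'|H) = 0.819, P('positive'|¬H) = 0.184.
Update on result 1 ('positive'): P(H) ← 0.819·0.1470 / (0.819·0.1470 + 0.184·0.8530) = 0.12039/0.27734 = 0.4341.
Update on result 2 ('positive'): P(H) ← 0.819·0.4341 / (0.819·0.4341 + 0.184·0.5659) = 0.35552/0.45965 = 0.7735.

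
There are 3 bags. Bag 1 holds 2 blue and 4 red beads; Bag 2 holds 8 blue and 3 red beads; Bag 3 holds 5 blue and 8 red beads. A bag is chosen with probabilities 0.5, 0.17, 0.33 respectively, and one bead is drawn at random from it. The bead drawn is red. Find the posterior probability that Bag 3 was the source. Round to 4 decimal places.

P(red|Bag 1) = 0.6667; P(red|Bag 2) = 0.2727; P(red|Bag 3) = 0.6154.
Prior × likelihood for each source: 0.5·0.6667=0.3333, 0.17·0.2727=0.04636, 0.33·0.6154=0.2031. Summing gives P(red) = 0.58277.
P(Bag 3 | red) = 0.2031 / 0.58277 = 0.3485.

Posterior probability ≈ 0.3485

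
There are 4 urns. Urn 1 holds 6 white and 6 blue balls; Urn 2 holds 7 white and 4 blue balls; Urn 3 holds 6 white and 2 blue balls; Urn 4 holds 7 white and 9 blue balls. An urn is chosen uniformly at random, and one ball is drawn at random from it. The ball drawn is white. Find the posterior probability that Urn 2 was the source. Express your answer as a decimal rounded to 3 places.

P(white|Urn 1) = 0.5; P(white|Urn 2) = 0.6364; P(white|Urn 3) = 0.75; P(white|Urn 4) = 0.4375.
Prior × likelihood for each source: 0.25·0.5=0.1250, 0.25·0.6364=0.1591, 0.25·0.75=0.1875, 0.25·0.4375=0.1094. Summing gives P(white) = 0.58097.
P(Urn 2 | white) = 0.1591 / 0.58097 = 0.274.

Posterior probability ≈ 0.274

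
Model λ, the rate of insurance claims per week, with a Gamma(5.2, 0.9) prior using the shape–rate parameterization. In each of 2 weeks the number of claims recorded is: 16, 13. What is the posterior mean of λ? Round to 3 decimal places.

The Poisson likelihood adds the total count to the shape and the number of exposure periods to the rate. Here ∑xᵢ = 29 and n = 2, so shape 5.2→34.2 and rate 0.9→2.9.
E[λ | data] = 34.2/2.9 = 11.793.

Posterior mean ≈ 11.793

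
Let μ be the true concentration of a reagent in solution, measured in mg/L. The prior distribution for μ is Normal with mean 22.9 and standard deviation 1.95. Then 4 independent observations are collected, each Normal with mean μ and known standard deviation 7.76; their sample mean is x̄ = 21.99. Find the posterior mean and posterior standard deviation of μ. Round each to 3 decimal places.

Prior precision 1/τ₀² = 1/1.95² = 0.262985; data precision n/σ² = 4/7.76² = 0.0664258.
Posterior precision = 0.262985 + 0.0664258 = 0.329411, giving posterior SD = 1/√0.329411 = 1.742.
Posterior mean = (0.262985·22.9 + 0.0664258·21.99) / 0.329411 = 22.716.

Posterior mean ≈ 22.716; posterior SD ≈ 1.742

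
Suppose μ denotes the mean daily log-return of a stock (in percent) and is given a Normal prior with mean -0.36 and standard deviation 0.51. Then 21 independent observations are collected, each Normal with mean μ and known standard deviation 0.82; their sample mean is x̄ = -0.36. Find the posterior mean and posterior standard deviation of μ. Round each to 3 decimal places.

Posterior mean ≈ -0.360; posterior SD ≈ 0.169

With known σ, the Normal prior is conjugate. Weight on the data is w = (n/σ²)/(n/σ² + 1/τ₀²) = 31.2314/(31.2314+3.84468) = 0.89039.
Posterior mean = w·x̄ + (1−w)·μ₀ = 0.89039·-0.36 + 0.10961·-0.36 = -0.360. Posterior variance = 1/(31.2314+3.84468) = 0.0285095, so SD = 0.169.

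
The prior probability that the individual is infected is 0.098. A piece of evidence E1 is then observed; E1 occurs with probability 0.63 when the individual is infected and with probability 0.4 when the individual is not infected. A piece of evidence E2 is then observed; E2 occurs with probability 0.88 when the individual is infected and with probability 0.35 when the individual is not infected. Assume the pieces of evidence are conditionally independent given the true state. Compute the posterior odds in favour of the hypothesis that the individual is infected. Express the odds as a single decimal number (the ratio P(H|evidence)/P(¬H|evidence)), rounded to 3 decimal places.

Posterior odds ≈ 0.430

Prior odds = 0.098/(1−0.098) = 0.10865.
Likelihood ratio for E1 = 0.63/0.4 = 1.5750.
Likelihood ratio for E2 = 0.88/0.35 = 2.5143.
Posterior odds = prior odds × LR₁ × LR₂ = 0.43024.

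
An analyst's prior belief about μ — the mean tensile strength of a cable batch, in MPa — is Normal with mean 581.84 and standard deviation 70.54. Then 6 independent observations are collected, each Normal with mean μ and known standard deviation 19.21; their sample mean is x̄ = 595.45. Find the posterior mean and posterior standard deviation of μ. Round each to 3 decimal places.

Posterior mean ≈ 595.284; posterior SD ≈ 7.794

Prior precision 1/τ₀² = 1/70.54² = 0.00020097; data precision n/σ² = 6/19.21² = 0.0162591.
Posterior precision = 0.00020097 + 0.0162591 = 0.0164601, giving posterior SD = 1/√0.0164601 = 7.794.
Posterior mean = (0.00020097·581.84 + 0.0162591·595.45) / 0.0164601 = 595.284.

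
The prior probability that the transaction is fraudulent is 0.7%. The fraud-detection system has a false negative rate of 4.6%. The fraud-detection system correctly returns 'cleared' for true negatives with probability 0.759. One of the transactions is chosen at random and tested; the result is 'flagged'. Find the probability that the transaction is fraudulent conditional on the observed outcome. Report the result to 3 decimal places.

Let H be the event that the transaction is fraudulent. P(H) = 0.007, so P(¬H) = 0.993. With E the 'flagged' result, P(E|H) = 0.954 and P(E|¬H) = 0.241.
P(E) = 0.954·0.007 + 0.241·0.993 = 0.0066780 + 0.23931 = 0.24599.
By Bayes' theorem, P(H|E) = 0.0066780 / 0.24599 = 0.027.

P(H | E) ≈ 0.027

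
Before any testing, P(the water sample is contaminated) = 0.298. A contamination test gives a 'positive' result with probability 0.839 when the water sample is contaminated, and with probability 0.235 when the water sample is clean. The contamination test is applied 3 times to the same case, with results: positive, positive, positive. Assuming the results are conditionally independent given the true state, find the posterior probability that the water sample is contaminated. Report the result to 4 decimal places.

Let H be the event that the water sample is contaminated; start with P(H) = 0.298. P('positive'|H) = 0.839, P('positive'|¬H) = 0.235.
Update on result 1 ('positive'): P(H) ← 0.839·0.2980 / (0.839·0.2980 + 0.235·0.7020) = 0.25002/0.41499 = 0.6025.
Update on result 2 ('positive'): P(H) ← 0.839·0.6025 / (0.839·0.6025 + 0.235·0.3975) = 0.50548/0.59889 = 0.8440.
Update on result 3 ('positive'): P(H) ← 0.839·0.8440 / (0.839·0.8440 + 0.235·0.1560) = 0.70813/0.74479 = 0.9508.

Posterior P(H) ≈ 0.9508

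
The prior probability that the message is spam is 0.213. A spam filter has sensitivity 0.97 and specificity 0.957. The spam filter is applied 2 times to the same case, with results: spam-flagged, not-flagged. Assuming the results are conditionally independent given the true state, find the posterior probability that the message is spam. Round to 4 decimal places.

Posterior P(H) ≈ 0.1606

Let H be the event that the message is spam; start with P(H) = 0.213. P('spam-flagged'|H) = 0.97, P('spam-flagged'|¬H) = 0.043.
Update on result 1 ('spam-flagged'): P(H) ← 0.97·0.2130 / (0.97·0.2130 + 0.043·0.7870) = 0.20661/0.24045 = 0.8593.
Update on result 2 ('not-flagged'): P(H) ← 0.03·0.8593 / (0.03·0.8593 + 0.957·0.1407) = 0.025778/0.16047 = 0.1606.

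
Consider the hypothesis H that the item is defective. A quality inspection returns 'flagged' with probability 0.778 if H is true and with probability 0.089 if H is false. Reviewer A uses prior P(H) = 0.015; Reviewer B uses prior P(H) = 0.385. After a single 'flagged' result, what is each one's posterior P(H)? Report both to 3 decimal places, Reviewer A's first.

P('+'|H) = 0.778, P('+'|¬H) = 0.089.
Reviewer A: numerator 0.778·0.015 = 0.011670; evidence = 0.011670+0.089·0.985 = 0.099335; posterior = 0.117.
Reviewer B: numerator 0.778·0.385 = 0.29953; evidence = 0.29953+0.089·0.615 = 0.35426; posterior = 0.845.

Reviewer A: 0.117; Reviewer B: 0.845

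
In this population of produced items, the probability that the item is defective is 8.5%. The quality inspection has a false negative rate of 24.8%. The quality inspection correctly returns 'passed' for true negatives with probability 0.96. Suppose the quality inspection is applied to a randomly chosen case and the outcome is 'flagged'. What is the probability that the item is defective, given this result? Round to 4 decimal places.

P(H | E) ≈ 0.6359

Write H for 'the item is defective'. Prior odds H:¬H = 0.085/0.915 = 0.092896. For the 'flagged' outcome, the likelihood ratio is 0.752/0.04 = 18.800.
Posterior odds = 0.092896 × 18.800 = 1.7464, so P(H|E) = 1.7464/(1+1.7464) = 0.6359.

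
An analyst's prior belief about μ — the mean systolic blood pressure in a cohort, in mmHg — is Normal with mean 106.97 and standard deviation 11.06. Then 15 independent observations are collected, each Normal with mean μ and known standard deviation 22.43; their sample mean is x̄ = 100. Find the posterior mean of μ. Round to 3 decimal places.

Prior precision 1/τ₀² = 1/11.06² = 0.00817504; data precision n/σ² = 15/22.43² = 0.0298149.
Posterior precision = 0.00817504 + 0.0298149 = 0.0379899.
Posterior mean = (0.00817504·106.97 + 0.0298149·100) / 0.0379899 = 101.500.

Posterior mean ≈ 101.500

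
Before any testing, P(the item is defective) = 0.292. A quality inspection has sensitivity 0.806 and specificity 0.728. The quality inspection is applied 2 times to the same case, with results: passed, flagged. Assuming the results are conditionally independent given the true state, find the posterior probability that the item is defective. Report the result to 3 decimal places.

Posterior P(H) ≈ 0.246

With H the event that the item is defective, the joint likelihood of the observed sequence is P(data|H) = 0.194·0.806 = 0.15636 and P(data|¬H) = 0.728·0.272 = 0.19802.
Bayes: P(H|data) = 0.292·0.15636 / (0.292·0.15636 + 0.708·0.19802) = 0.045658/0.18585 = 0.2457.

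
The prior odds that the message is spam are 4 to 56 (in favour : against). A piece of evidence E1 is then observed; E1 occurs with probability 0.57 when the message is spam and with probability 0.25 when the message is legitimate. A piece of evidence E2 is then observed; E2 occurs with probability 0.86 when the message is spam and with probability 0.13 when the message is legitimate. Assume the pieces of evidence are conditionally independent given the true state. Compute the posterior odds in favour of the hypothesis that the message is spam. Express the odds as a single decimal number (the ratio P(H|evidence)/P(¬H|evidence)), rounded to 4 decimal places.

Posterior odds ≈ 1.0774

Prior odds = 4/56 = 0.071429. In log-odds, ln(0.071429) = -2.6391.
Add log likelihood ratios: ln(2.2800) + ln(6.6154) = 2.7136.
Posterior log-odds = 0.074516, so posterior odds = exp(0.074516) = 1.0774.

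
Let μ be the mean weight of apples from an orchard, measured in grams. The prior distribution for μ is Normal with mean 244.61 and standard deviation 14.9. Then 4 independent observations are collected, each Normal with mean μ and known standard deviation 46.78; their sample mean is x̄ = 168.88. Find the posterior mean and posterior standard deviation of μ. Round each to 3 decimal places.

Prior precision 1/τ₀² = 1/14.9² = 0.00450430; data precision n/σ² = 4/46.78² = 0.00182785.
Posterior precision = 0.00450430 + 0.00182785 = 0.00633215, giving posterior SD = 1/√0.00633215 = 12.567.
Posterior mean = (0.00450430·244.61 + 0.00182785·168.88) / 0.00633215 = 222.750.

Posterior mean ≈ 222.750; posterior SD ≈ 12.567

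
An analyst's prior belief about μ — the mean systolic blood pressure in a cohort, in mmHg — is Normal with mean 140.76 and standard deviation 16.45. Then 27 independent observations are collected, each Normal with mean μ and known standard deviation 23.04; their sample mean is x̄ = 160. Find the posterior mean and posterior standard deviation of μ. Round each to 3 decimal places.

Prior precision 1/τ₀² = 1/16.45² = 0.00369546; data precision n/σ² = 27/23.04² = 0.0508626.
Posterior precision = 0.00369546 + 0.0508626 = 0.0545581, giving posterior SD = 1/√0.0545581 = 4.281.
Posterior mean = (0.00369546·140.76 + 0.0508626·160) / 0.0545581 = 158.697.

Posterior mean ≈ 158.697; posterior SD ≈ 4.281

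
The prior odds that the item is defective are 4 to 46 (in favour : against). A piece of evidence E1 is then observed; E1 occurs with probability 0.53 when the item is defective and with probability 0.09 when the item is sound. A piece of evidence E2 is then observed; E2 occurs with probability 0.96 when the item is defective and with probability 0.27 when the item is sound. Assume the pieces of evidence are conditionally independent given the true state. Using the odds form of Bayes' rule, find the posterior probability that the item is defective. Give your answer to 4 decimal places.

Posterior probability ≈ 0.6455

Prior odds = 4/46 = 0.086957.
Likelihood ratio for E1 = 0.53/0.09 = 5.8889.
Likelihood ratio for E2 = 0.96/0.27 = 3.5556.
Posterior odds = prior odds × LR₁ × LR₂ = 1.8207.
Posterior probability = odds/(1+odds) = 1.8207/2.8207 = 0.6455.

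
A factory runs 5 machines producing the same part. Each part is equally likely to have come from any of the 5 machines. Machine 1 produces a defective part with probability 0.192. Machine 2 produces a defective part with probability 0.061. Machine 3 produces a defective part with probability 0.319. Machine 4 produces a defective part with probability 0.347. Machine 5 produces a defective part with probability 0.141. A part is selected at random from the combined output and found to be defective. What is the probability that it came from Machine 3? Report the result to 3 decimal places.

P(defective|M1) = 0.192; P(defective|M2) = 0.061; P(defective|M3) = 0.319; P(defective|M4) = 0.347; P(defective|M5) = 0.141.
Prior × likelihood for each source: 0.2·0.192=0.03840, 0.2·0.061=0.01220, 0.2·0.319=0.06380, 0.2·0.347=0.06940, 0.2·0.141=0.02820. Summing gives P(defective) = 0.21200.
P(Machine 3 | defective) = 0.06380 / 0.21200 = 0.301.

Posterior probability ≈ 0.301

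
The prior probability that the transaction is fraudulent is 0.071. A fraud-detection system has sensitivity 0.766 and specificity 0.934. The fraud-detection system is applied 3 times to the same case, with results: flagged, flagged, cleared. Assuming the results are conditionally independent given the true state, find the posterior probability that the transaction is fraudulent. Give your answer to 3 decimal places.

With H the event that the transaction is fraudulent, the joint likelihood of the observed sequence is P(data|H) = 0.766·0.766·0.234 = 0.13730 and P(data|¬H) = 0.066·0.066·0.934 = 0.0040685.
Bayes: P(H|data) = 0.071·0.13730 / (0.071·0.13730 + 0.929·0.0040685) = 0.0097484/0.013528 = 0.7206.

Posterior P(H) ≈ 0.721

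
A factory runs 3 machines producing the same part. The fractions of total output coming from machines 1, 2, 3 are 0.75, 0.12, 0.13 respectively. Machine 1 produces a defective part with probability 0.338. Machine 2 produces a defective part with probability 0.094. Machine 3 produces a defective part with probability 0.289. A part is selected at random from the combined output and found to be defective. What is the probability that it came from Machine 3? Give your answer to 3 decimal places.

Posterior probability ≈ 0.124

Tabulate prior·likelihood by source: [1] prior 0.75, lik 0.338, product 0.2535; [2] prior 0.12, lik 0.094, product 0.01128; [3] prior 0.13, lik 0.289, product 0.03757.
Normalizing constant = 0.30235; the posterior for Machine 3 is its product over the sum, 0.03757/0.30235 = 0.124.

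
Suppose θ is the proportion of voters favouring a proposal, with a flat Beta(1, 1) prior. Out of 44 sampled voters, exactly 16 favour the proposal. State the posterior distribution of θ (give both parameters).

Observing 16 successes and 28 failures updates Beta(1, 1) by adding the success and failure counts to the two shape parameters: α = 1+16 = 17, β = 1+28 = 29.

Posterior: Beta(17, 29)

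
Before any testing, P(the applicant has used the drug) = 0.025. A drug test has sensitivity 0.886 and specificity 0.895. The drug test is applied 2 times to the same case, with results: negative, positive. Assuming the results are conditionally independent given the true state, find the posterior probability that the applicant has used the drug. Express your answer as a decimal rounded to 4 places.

With H the event that the applicant has used the drug, the joint likelihood of the observed sequence is P(data|H) = 0.114·0.886 = 0.10100 and P(data|¬H) = 0.895·0.105 = 0.093975.
Bayes: P(H|data) = 0.025·0.10100 / (0.025·0.10100 + 0.975·0.093975) = 0.0025251/0.094151 = 0.0268.

Posterior P(H) ≈ 0.0268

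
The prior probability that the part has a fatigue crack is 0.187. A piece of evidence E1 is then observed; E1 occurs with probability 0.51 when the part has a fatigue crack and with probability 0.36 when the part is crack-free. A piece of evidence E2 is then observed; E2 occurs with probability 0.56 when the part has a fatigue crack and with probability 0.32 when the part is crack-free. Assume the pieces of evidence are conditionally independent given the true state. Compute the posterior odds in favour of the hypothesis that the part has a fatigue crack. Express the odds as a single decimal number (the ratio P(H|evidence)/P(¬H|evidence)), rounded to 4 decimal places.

Prior odds = 0.187/(1−0.187) = 0.23001.
Likelihood ratio for E1 = 0.51/0.36 = 1.4167.
Likelihood ratio for E2 = 0.56/0.32 = 1.7500.
Posterior odds = prior odds × LR₁ × LR₂ = 0.57024.

Posterior odds ≈ 0.5702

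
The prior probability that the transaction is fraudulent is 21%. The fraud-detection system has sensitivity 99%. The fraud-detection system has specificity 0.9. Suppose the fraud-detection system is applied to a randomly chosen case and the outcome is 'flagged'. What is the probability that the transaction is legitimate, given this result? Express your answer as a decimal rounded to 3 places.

P(¬H | E) ≈ 0.275

Let H be the event that the transaction is fraudulent. P(H) = 0.21, so P(¬H) = 0.79. With E the 'flagged' result, P(E|H) = 0.99 and P(E|¬H) = 0.1.
P(E) = 0.99·0.21 + 0.1·0.79 = 0.20790 + 0.079000 = 0.28690.
By Bayes' theorem, P(H|E) = 0.20790 / 0.28690 = 0.725. Hence P(¬H|E) = 1 − 0.725 = 0.275.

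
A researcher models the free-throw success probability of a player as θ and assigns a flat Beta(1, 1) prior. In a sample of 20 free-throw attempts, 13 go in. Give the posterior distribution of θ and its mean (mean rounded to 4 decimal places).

Observing 13 successes and 7 failures updates Beta(1, 1) by adding the success and failure counts to the two shape parameters: α = 1+13 = 14, β = 1+7 = 8.
E[θ | data] = 14/(14+8) = 0.6364.

Posterior: Beta(14, 8); mean ≈ 0.6364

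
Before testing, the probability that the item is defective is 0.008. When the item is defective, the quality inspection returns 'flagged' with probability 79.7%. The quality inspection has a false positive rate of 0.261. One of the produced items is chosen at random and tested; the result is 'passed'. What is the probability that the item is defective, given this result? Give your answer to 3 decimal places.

P(H | E) ≈ 0.002

Let H be the event that the item is defective. P(H) = 0.008, so P(¬H) = 0.992. With E the 'passed' result, P(E|H) = 0.203 and P(E|¬H) = 0.739.
P(E) = 0.203·0.008 + 0.739·0.992 = 0.0016240 + 0.73309 = 0.73471.
By Bayes' theorem, P(H|E) = 0.0016240 / 0.73471 = 0.002.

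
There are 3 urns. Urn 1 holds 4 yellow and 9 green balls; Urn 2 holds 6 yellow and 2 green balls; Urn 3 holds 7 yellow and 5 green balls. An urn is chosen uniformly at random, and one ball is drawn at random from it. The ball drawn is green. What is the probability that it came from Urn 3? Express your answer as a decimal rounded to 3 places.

Tabulate prior·likelihood by source: [1] prior 0.333333, lik 0.6923, product 0.2308; [2] prior 0.333333, lik 0.25, product 0.08333; [3] prior 0.333333, lik 0.4167, product 0.1389.
Normalizing constant = 0.45299; the posterior for Urn 3 is its product over the sum, 0.1389/0.45299 = 0.307.

Posterior probability ≈ 0.307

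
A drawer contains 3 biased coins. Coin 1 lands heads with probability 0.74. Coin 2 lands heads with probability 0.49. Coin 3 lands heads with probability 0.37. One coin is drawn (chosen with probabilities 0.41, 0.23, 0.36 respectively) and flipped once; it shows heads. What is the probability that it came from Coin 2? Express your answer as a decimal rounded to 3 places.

Posterior probability ≈ 0.205

P(heads|C1) = 0.74; P(heads|C2) = 0.49; P(heads|C3) = 0.37.
Prior × likelihood for each source: 0.41·0.74=0.3034, 0.23·0.49=0.1127, 0.36·0.37=0.1332. Summing gives P(heads) = 0.54930.
P(Coin 2 | heads) = 0.1127 / 0.54930 = 0.205.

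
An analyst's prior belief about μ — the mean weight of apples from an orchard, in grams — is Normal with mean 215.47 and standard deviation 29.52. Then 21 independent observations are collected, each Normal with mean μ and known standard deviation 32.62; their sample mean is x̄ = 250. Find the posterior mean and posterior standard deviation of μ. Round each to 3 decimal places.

Prior precision 1/τ₀² = 1/29.52² = 0.00114754; data precision n/σ² = 21/32.62² = 0.0197356.
Posterior precision = 0.00114754 + 0.0197356 = 0.0208832, giving posterior SD = 1/√0.0208832 = 6.920.
Posterior mean = (0.00114754·215.47 + 0.0197356·250) / 0.0208832 = 248.103.

Posterior mean ≈ 248.103; posterior SD ≈ 6.920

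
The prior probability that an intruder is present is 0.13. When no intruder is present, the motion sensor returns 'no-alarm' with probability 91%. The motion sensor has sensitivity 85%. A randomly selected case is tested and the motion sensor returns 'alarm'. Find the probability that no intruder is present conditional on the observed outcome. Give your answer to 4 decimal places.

P(¬H | E) ≈ 0.4147

Let H be the event that an intruder is present. P(H) = 0.13, so P(¬H) = 0.87. With E the 'alarm' result, P(E|H) = 0.85 and P(E|¬H) = 0.09.
P(E) = 0.85·0.13 + 0.09·0.87 = 0.11050 + 0.078300 = 0.18880.
By Bayes' theorem, P(H|E) = 0.11050 / 0.18880 = 0.5853. Hence P(¬H|E) = 1 − 0.5853 = 0.4147.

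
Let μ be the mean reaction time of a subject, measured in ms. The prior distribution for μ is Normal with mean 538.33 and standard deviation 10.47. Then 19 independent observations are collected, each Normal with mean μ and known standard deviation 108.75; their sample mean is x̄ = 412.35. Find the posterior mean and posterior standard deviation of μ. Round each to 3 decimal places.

Posterior mean ≈ 519.466; posterior SD ≈ 9.654

With known σ, the Normal prior is conjugate. Weight on the data is w = (n/σ²)/(n/σ² + 1/τ₀²) = 0.00160655/(0.00160655+0.00912235) = 0.14974.
Posterior mean = w·x̄ + (1−w)·μ₀ = 0.14974·412.35 + 0.85026·538.33 = 519.466. Posterior variance = 1/(0.00160655+0.00912235) = 93.2062, so SD = 9.654.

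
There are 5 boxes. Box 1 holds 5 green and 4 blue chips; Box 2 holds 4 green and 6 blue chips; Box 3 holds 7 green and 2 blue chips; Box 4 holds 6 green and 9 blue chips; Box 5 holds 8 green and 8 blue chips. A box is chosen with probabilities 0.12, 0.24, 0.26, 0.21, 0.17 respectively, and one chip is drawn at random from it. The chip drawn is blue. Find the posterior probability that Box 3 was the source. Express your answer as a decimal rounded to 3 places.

Tabulate prior·likelihood by source: [1] prior 0.12, lik 0.4444, product 0.05333; [2] prior 0.24, lik 0.6, product 0.1440; [3] prior 0.26, lik 0.2222, product 0.05778; [4] prior 0.21, lik 0.6, product 0.1260; [5] prior 0.17, lik 0.5, product 0.08500.
Normalizing constant = 0.46611; the posterior for Box 3 is its product over the sum, 0.05778/0.46611 = 0.124.

Posterior probability ≈ 0.124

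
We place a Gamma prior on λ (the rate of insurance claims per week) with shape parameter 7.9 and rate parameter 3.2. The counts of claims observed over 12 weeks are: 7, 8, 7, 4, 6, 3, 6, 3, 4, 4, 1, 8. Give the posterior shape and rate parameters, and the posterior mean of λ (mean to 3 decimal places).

Posterior: Gamma(shape=68.9, rate=15.2); mean ≈ 4.533

Total count ∑xᵢ = 61 over n = 12 weeks.
Gamma is conjugate to the Poisson likelihood: posterior is Gamma(shape = 7.9+61 = 68.9, rate = 3.2+12 = 15.2).
E[λ | data] = 68.9/15.2 = 4.533.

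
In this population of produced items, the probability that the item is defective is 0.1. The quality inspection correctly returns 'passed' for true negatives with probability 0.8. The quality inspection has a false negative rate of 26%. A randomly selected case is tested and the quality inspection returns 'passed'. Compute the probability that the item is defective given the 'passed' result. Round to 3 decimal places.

Write H for 'the item is defective'. Prior odds H:¬H = 0.1/0.9 = 0.11111. For the 'passed' outcome, the likelihood ratio is 0.26/0.8 = 0.32500.
Posterior odds = 0.11111 × 0.32500 = 0.036111, so P(H|E) = 0.036111/(1+0.036111) = 0.035.

P(H | E) ≈ 0.035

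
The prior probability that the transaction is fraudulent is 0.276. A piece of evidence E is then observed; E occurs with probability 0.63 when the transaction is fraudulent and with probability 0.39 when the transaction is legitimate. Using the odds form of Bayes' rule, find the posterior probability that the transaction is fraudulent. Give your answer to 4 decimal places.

Posterior probability ≈ 0.3811

Prior odds = 0.276/(1−0.276) = 0.38122.
Likelihood ratio for E = 0.63/0.39 = 1.6154.
Posterior odds = prior odds × LR = 0.61581.
Posterior probability = odds/(1+odds) = 0.61581/1.6158 = 0.3811.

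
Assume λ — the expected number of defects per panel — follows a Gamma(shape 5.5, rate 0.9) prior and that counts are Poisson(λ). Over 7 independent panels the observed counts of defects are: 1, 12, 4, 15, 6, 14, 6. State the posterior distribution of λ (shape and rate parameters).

Total count ∑xᵢ = 58 over n = 7 panels.
Gamma is conjugate to the Poisson likelihood: posterior is Gamma(shape = 5.5+58 = 63.5, rate = 0.9+7 = 7.9).

Posterior: Gamma(shape=63.5, rate=7.9)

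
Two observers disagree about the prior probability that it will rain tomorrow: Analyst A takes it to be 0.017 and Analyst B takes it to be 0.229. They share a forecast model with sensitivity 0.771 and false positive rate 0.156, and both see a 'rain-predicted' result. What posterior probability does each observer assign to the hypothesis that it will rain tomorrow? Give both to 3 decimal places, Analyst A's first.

Analyst A: 0.079; Analyst B: 0.595

The likelihood ratio for a 'rain-predicted' result is 0.771/0.156 = 4.9423.
Analyst A: prior odds 0.017/0.983 = 0.017294; posterior odds 0.085472; posterior probability 0.079.
Analyst B: prior odds 0.229/0.771 = 0.29702; posterior odds 1.4679; posterior probability 0.595.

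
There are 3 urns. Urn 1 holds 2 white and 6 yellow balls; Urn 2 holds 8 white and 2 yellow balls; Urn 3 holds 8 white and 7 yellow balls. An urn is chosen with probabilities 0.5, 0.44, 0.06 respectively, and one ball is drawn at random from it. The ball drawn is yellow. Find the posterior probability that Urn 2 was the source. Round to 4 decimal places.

P(yellow|Urn 1) = 0.75; P(yellow|Urn 2) = 0.2; P(yellow|Urn 3) = 0.4667.
Prior × likelihood for each source: 0.5·0.75=0.3750, 0.44·0.2=0.08800, 0.06·0.4667=0.02800. Summing gives P(yellow) = 0.49100.
P(Urn 2 | yellow) = 0.08800 / 0.49100 = 0.1792.

Posterior probability ≈ 0.1792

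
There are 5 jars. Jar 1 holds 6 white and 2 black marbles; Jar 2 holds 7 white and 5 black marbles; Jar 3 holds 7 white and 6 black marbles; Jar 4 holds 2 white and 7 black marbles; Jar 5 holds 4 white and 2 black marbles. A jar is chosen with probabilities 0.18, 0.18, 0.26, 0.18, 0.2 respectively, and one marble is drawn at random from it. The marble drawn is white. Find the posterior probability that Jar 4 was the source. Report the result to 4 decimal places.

P(white|Jar 1) = 0.75; P(white|Jar 2) = 0.5833; P(white|Jar 3) = 0.5385; P(white|Jar 4) = 0.2222; P(white|Jar 5) = 0.6667.
Prior × likelihood for each source: 0.18·0.75=0.1350, 0.18·0.5833=0.1050, 0.26·0.5385=0.1400, 0.18·0.2222=0.04000, 0.2·0.6667=0.1333. Summing gives P(white) = 0.55333.
P(Jar 4 | white) = 0.04000 / 0.55333 = 0.0723.

Posterior probability ≈ 0.0723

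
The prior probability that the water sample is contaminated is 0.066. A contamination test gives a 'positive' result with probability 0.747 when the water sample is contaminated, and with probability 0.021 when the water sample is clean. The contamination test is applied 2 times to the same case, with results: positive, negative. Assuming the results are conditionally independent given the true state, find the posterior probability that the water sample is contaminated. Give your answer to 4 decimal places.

Posterior P(H) ≈ 0.3938

Let H be the event that the water sample is contaminated; start with P(H) = 0.066. P('positive'|H) = 0.747, P('positive'|¬H) = 0.021.
Update on result 1 ('positive'): P(H) ← 0.747·0.0660 / (0.747·0.0660 + 0.021·0.9340) = 0.049302/0.068916 = 0.7154.
Update on result 2 ('negative'): P(H) ← 0.253·0.7154 / (0.253·0.7154 + 0.979·0.2846) = 0.18099/0.45962 = 0.3938.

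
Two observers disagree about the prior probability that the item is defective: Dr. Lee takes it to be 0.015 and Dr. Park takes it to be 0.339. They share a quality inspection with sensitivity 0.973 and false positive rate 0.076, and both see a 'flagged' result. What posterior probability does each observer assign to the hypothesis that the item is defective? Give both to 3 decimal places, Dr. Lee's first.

P('+'|H) = 0.973, P('+'|¬H) = 0.076.
Dr. Lee: numerator 0.973·0.015 = 0.014595; evidence = 0.014595+0.076·0.985 = 0.089455; posterior = 0.163.
Dr. Park: numerator 0.973·0.339 = 0.32985; evidence = 0.32985+0.076·0.661 = 0.38008; posterior = 0.868.

Dr. Lee: 0.163; Dr. Park: 0.868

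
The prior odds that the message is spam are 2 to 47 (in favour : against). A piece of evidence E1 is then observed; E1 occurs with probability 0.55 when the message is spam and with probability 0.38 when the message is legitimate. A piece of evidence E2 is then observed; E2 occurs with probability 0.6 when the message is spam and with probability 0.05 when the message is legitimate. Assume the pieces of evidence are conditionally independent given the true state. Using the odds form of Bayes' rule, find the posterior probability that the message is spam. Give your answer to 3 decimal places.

Posterior probability ≈ 0.425

Prior odds = 2/47 = 0.042553. In log-odds, ln(0.042553) = -3.1570.
Add log likelihood ratios: ln(1.4474) + ln(12.000) = 2.8547.
Posterior log-odds = -0.30235, so posterior odds = exp(-0.30235) = 0.73908. Converting, P(H|E) = 0.73908/1.7391 = 0.425.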